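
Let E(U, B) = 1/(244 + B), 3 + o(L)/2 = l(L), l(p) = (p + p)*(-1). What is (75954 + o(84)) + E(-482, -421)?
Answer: 13383323/177 ≈ 75612.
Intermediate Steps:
l(p) = -2*p (l(p) = (2*p)*(-1) = -2*p)
o(L) = -6 - 4*L (o(L) = -6 + 2*(-2*L) = -6 - 4*L)
(75954 + o(84)) + E(-482, -421) = (75954 + (-6 - 4*84)) + 1/(244 - 421) = (75954 + (-6 - 336)) + 1/(-177) = (75954 - 342) - 1/177 = 75612 - 1/177 = 13383323/177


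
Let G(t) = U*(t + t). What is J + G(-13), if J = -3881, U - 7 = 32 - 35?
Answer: -3985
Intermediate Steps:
U = 4 (U = 7 + (32 - 35) = 7 - 3 = 4)
G(t) = 8*t (G(t) = 4*(t + t) = 4*(2*t) = 8*t)
J + G(-13) = -3881 + 8*(-13) = -3881 - 104 = -3985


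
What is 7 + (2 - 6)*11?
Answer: -37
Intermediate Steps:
7 + (2 - 6)*11 = 7 - 4*11 = 7 - 44 = -37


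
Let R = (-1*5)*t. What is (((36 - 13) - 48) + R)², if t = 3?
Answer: 1600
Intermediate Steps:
R = -15 (R = -1*5*3 = -5*3 = -15)
(((36 - 13) - 48) + R)² = (((36 - 13) - 48) - 15)² = ((23 - 48) - 15)² = (-25 - 15)² = (-40)² = 1600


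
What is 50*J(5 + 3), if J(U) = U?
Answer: 400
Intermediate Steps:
50*J(5 + 3) = 50*(5 + 3) = 50*8 = 400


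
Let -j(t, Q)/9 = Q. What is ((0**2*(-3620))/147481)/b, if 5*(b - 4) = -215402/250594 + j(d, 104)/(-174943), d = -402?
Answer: 0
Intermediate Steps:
j(t, Q) = -9*Q
b = 419672403369/109599165355 (b = 4 + (-215402/250594 - 9*104/(-174943))/5 = 4 + (-215402*1/250594 - 936*(-1/174943))/5 = 4 + (-107701/125297 + 936/174943)/5 = 4 + (1/5)*(-18724258051/21919833071) = 4 - 18724258051/109599165355 = 419672403369/109599165355 ≈ 3.8292)
((0**2*(-3620))/147481)/b = ((0**2*(-3620))/147481)/(419672403369/109599165355) = ((0*(-3620))*(1/147481))*(109599165355/419672403369) = (0*(1/147481))*(109599165355/419672403369) = 0*(109599165355/419672403369) = 0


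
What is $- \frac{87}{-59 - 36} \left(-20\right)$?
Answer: $- \frac{348}{19} \approx -18.316$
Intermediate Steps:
$- \frac{87}{-59 - 36} \left(-20\right) = - \frac{87}{-95} \left(-20\right) = \left(-87\right) \left(- \frac{1}{95}\right) \left(-20\right) = \frac{87}{95} \left(-20\right) = - \frac{348}{19}$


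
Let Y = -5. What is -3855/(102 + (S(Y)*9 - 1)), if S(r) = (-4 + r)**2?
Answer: -771/166 ≈ -4.6446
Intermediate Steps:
-3855/(102 + (S(Y)*9 - 1)) = -3855/(102 + ((-4 - 5)**2*9 - 1)) = -3855/(102 + ((-9)**2*9 - 1)) = -3855/(102 + (81*9 - 1)) = -3855/(102 + (729 - 1)) = -3855/(102 + 728) = -3855/830 = -3855*1/830 = -771/166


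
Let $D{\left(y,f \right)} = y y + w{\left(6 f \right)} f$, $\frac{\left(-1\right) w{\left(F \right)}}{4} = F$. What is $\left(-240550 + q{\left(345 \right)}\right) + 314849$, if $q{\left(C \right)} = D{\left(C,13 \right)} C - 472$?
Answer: $39738132$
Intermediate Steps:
$w{\left(F \right)} = - 4 F$
$D{\left(y,f \right)} = y^{2} - 24 f^{2}$ ($D{\left(y,f \right)} = y y + - 4 \cdot 6 f f = y^{2} + - 24 f f = y^{2} - 24 f^{2}$)
$q{\left(C \right)} = -472 + C \left(-4056 + C^{2}\right)$ ($q{\left(C \right)} = \left(C^{2} - 24 \cdot 13^{2}\right) C - 472 = \left(C^{2} - 4056\right) C - 472 = \left(-4056 + C^{2}\right) C - 472 = C \left(-4056 + C^{2}\right) - 472 = -472 + C \left(-4056 + C^{2}\right)$)
$\left(-240550 + q{\left(345 \right)}\right) + 314849 = \left(-240550 - \left(472 - 345 \left(-4056 + 345^{2}\right)\right)\right) + 314849 = \left(-240550 - \left(472 - 345 \left(-4056 + 119025\right)\right)\right) + 314849 = \left(-240550 + \left(-472 + 345 \cdot 114969\right)\right) + 314849 = \left(-240550 + \left(-472 + 39664305\right)\right) + 314849 = \left(-240550 + 39663833\right) + 314849 = 39423283 + 314849 = 39738132$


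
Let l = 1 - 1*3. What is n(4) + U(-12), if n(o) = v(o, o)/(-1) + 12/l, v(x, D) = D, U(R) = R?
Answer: -22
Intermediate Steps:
l = -2 (l = 1 - 3 = -2)
n(o) = -6 - o (n(o) = o/(-1) + 12/(-2) = o*(-1) + 12*(-½) = -o - 6 = -6 - o)
n(4) + U(-12) = (-6 - 1*4) - 12 = (-6 - 4) - 12 = -10 - 12 = -22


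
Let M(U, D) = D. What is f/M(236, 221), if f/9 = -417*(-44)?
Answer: 165132/221 ≈ 747.20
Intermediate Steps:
f = 165132 (f = 9*(-417*(-44)) = 9*18348 = 165132)
f/M(236, 221) = 165132/221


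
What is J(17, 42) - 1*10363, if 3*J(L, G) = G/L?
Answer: -176157/17 ≈ -10362.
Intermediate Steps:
J(L, G) = G/(3*L) (J(L, G) = (G/L)/3 = G/(3*L))
J(17, 42) - 1*10363 = (1/3)*42/17 - 1*10363 = (1/3)*42*(1/17) - 10363 = 14/17 - 10363 = -176157/17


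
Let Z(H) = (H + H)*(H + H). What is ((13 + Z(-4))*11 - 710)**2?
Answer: 18769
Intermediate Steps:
Z(H) = 4*H**2 (Z(H) = (2*H)*(2*H) = 4*H**2)
((13 + Z(-4))*11 - 710)**2 = ((13 + 4*(-4)**2)*11 - 710)**2 = ((13 + 4*16)*11 - 710)**2 = ((13 + 64)*11 - 710)**2 = (77*11 - 710)**2 = (847 - 710)**2 = 137**2 = 18769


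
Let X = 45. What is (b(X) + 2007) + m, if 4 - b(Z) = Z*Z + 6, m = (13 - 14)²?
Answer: -19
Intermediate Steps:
m = 1 (m = (-1)² = 1)
b(Z) = -2 - Z² (b(Z) = 4 - (Z*Z + 6) = 4 - (Z² + 6) = 4 - (6 + Z²) = 4 + (-6 - Z²) = -2 - Z²)
(b(X) + 2007) + m = ((-2 - 1*45²) + 2007) + 1 = ((-2 - 1*2025) + 2007) + 1 = ((-2 - 2025) + 2007) + 1 = (-2027 + 2007) + 1 = -20 + 1 = -19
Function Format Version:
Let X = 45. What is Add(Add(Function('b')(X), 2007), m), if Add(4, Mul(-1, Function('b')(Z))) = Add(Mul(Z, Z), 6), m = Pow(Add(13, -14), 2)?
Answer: -19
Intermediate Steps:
m = 1 (m = Pow(-1, 2) = 1)
Function('b')(Z) = Add(-2, Mul(-1, Pow(Z, 2))) (Function('b')(Z) = Add(4, Mul(-1, Add(Mul(Z, Z), 6))) = Add(4, Mul(-1, Add(Pow(Z, 2), 6))) = Add(4, Mul(-1, Add(6, Pow(Z, 2)))) = Add(4, Add(-6, Mul(-1, Pow(Z, 2)))) = Add(-2, Mul(-1, Pow(Z, 2))))
Add(Add(Function('b')(X), 2007), m) = Add(Add(Add(-2, Mul(-1, Pow(45, 2))), 2007), 1) = Add(Add(Add(-2, Mul(-1, 2025)), 2007), 1) = Add(Add(Add(-2, -2025), 2007), 1) = Add(Add(-2027, 2007), 1) = Add(-20, 1) = -19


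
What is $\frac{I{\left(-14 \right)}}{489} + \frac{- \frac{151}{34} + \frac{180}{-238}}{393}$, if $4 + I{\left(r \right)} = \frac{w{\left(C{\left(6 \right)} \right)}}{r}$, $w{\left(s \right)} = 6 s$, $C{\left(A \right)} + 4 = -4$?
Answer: $- \frac{73149}{5082014} \approx -0.014394$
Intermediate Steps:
$C{\left(A \right)} = -8$ ($C{\left(A \right)} = -4 - 4 = -8$)
$I{\left(r \right)} = -4 - \frac{48}{r}$ ($I{\left(r \right)} = -4 + \frac{6 \left(-8\right)}{r} = -4 - \frac{48}{r}$)
$\frac{I{\left(-14 \right)}}{489} + \frac{- \frac{151}{34} + \frac{180}{-238}}{393} = \frac{-4 - \frac{48}{-14}}{489} + \frac{- \frac{151}{34} + \frac{180}{-238}}{393} = \left(-4 - - \frac{24}{7}\right) \frac{1}{489} + \left(\left(-151\right) \frac{1}{34} + 180 \left(- \frac{1}{238}\right)\right) \frac{1}{393} = \left(-4 + \frac{24}{7}\right) \frac{1}{489} + \left(- \frac{151}{34} - \frac{90}{119}\right) \frac{1}{393} = \left(- \frac{4}{7}\right) \frac{1}{489} - \frac{1237}{93534} = - \frac{4}{3423} - \frac{1237}{93534} = - \frac{73149}{5082014}$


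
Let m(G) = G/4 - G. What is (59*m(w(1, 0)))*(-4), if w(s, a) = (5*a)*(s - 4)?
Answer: 0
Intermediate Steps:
w(s, a) = 5*a*(-4 + s) (w(s, a) = (5*a)*(-4 + s) = 5*a*(-4 + s))
m(G) = -3*G/4 (m(G) = G*(¼) - G = G/4 - G = -3*G/4)
(59*m(w(1, 0)))*(-4) = (59*(-15*0*(-4 + 1)/4))*(-4) = (59*(-15*0*(-3)/4))*(-4) = (59*(-¾*0))*(-4) = (59*0)*(-4) = 0*(-4) = 0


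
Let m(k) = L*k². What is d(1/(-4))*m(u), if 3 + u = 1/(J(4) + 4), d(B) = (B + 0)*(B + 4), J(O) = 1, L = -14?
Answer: 1029/10 ≈ 102.90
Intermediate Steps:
d(B) = B*(4 + B)
u = -14/5 (u = -3 + 1/(1 + 4) = -3 + 1/5 = -3 + ⅕ = -14/5 ≈ -2.8000)
m(k) = -14*k²
d(1/(-4))*m(u) = ((4 + 1/(-4))/(-4))*(-14*(-14/5)²) = (-(4 - ¼)/4)*(-14*196/25) = -¼*15/4*(-2744/25) = -15/16*(-2744/25) = 1029/10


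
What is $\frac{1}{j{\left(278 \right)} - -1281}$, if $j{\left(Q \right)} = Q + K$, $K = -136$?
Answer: $\frac{1}{1423} \approx 0.00070274$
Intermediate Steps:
$j{\left(Q \right)} = -136 + Q$ ($j{\left(Q \right)} = Q - 136 = -136 + Q$)
$\frac{1}{j{\left(278 \right)} - -1281} = \frac{1}{\left(-136 + 278\right) - -1281} = \frac{1}{142 + 1281} = \frac{1}{1423}$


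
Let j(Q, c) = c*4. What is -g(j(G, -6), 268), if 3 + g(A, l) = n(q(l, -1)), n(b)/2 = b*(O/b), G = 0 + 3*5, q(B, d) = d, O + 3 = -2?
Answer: 13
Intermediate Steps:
O = -5 (O = -3 - 2 = -5)
G = 15 (G = 0 + 15 = 15)
n(b) = -10 (n(b) = 2*(b*(-5/b)) = 2*(-5) = -10)
j(Q, c) = 4*c
g(A, l) = -13 (g(A, l) = -3 - 10 = -13)
-g(j(G, -6), 268) = -1*(-13) = 13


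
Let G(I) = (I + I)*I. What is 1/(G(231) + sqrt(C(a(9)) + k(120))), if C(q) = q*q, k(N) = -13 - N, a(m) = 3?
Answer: 53361/5694792704 - I*sqrt(31)/5694792704 ≈ 9.3701e-6 - 9.7769e-10*I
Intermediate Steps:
C(q) = q**2
G(I) = 2*I**2 (G(I) = (2*I)*I = 2*I**2)
1/(G(231) + sqrt(C(a(9)) + k(120))) = 1/(2*231**2 + sqrt(3**2 + (-13 - 1*120))) = 1/(2*53361 + sqrt(9 + (-13 - 120))) = 1/(106722 + sqrt(9 - 133)) = 1/(106722 + sqrt(-124)) = 1/(106722 + 2*I*sqrt(31))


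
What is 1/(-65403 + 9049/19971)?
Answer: -19971/1306154264 ≈ -1.5290e-5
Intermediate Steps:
1/(-65403 + 9049/19971) = 1/(-1306154264/19971) = -19971/1306154264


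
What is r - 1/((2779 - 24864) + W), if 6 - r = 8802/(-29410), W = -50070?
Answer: 1336760902/212207855 ≈ 6.2993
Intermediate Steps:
r = 92631/14705 (r = 6 - 8802/(-29410) = 6 - 8802*(-1)/29410 = 6 - 1*(-4401/14705) = 6 + 4401/14705 = 92631/14705 ≈ 6.2993)
r - 1/((2779 - 24864) + W) = 92631/14705 - 1/((2779 - 24864) - 50070) = 92631/14705 - 1/(-22085 - 50070) = 92631/14705 - 1/(-72155) = 92631/14705 - 1*(-1/72155) = 92631/14705 + 1/72155 = 1336760902/212207855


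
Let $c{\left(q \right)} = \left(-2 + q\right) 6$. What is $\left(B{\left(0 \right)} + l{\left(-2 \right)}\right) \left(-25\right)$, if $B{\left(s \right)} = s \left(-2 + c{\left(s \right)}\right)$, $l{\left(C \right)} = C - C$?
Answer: $0$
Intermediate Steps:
$l{\left(C \right)} = 0$
$c{\left(q \right)} = -12 + 6 q$
$B{\left(s \right)} = s \left(-14 + 6 s\right)$ ($B{\left(s \right)} = s \left(-2 + \left(-12 + 6 s\right)\right) = s \left(-14 + 6 s\right)$)
$\left(B{\left(0 \right)} + l{\left(-2 \right)}\right) \left(-25\right) = \left(2 \cdot 0 \left(-7 + 3 \cdot 0\right) + 0\right) \left(-25\right) = \left(2 \cdot 0 \left(-7 + 0\right) + 0\right) \left(-25\right) = \left(2 \cdot 0 \left(-7\right) + 0\right) \left(-25\right) = \left(0 + 0\right) \left(-25\right) = 0 \left(-25\right) = 0$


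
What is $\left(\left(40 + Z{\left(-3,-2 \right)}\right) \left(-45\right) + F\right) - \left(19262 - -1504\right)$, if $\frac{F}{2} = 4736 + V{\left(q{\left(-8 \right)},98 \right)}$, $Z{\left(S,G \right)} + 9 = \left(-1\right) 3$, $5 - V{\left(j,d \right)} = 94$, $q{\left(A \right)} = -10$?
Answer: $-12732$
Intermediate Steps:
$V{\left(j,d \right)} = -89$ ($V{\left(j,d \right)} = 5 - 94 = -89$)
$Z{\left(S,G \right)} = -12$ ($Z{\left(S,G \right)} = -9 - 3 = -12$)
$F = 9294$ ($F = 2 \left(4736 - 89\right) = 2 \cdot 4647 = 9294$)
$\left(\left(40 + Z{\left(-3,-2 \right)}\right) \left(-45\right) + F\right) - \left(19262 - -1504\right) = \left(\left(40 - 12\right) \left(-45\right) + 9294\right) - \left(19262 - -1504\right) = \left(28 \left(-45\right) + 9294\right) - \left(19262 + 1504\right) = \left(-1260 + 9294\right) - 20766 = 8034 - 20766 = -12732$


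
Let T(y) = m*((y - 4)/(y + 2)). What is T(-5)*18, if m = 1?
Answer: 54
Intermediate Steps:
T(y) = (-4 + y)/(2 + y) (T(y) = 1*((y - 4)/(y + 2)) = 1*((-4 + y)/(2 + y)) = (-4 + y)/(2 + y))
T(-5)*18 = ((-4 - 5)/(2 - 5))*18 = (-9/(-3))*18 = -⅓*(-9)*18 = 3*18 = 54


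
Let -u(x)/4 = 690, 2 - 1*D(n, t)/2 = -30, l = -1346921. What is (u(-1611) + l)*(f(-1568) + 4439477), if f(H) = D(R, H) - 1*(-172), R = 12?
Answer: -5992196281553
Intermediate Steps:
D(n, t) = 64 (D(n, t) = 4 - 2*(-30) = 4 + 60 = 64)
f(H) = 236 (f(H) = 64 - 1*(-172) = 64 + 172 = 236)
u(x) = -2760 (u(x) = -4*690 = -2760)
(u(-1611) + l)*(f(-1568) + 4439477) = (-2760 - 1346921)*(236 + 4439477) = -1349681*4439713 = -5992196281553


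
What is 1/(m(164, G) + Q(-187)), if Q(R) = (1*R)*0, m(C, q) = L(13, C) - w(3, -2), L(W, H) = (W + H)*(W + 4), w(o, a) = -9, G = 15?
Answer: 1/3018 ≈ 0.00033135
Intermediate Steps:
L(W, H) = (4 + W)*(H + W) (L(W, H) = (H + W)*(4 + W) = (4 + W)*(H + W))
m(C, q) = 230 + 17*C (m(C, q) = (13² + 4*C + 4*13 + C*13) - 1*(-9) = (169 + 4*C + 52 + 13*C) + 9 = (221 + 17*C) + 9 = 230 + 17*C)
Q(R) = 0 (Q(R) = R*0 = 0)
1/(m(164, G) + Q(-187)) = 1/((230 + 17*164) + 0) = 1/((230 + 2788) + 0) = 1/(3018 + 0) = 1/3018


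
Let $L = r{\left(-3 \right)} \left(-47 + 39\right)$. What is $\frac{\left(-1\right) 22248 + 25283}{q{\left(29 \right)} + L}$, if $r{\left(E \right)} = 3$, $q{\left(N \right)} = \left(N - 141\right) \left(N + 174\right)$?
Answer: $- \frac{607}{4552} \approx -0.13335$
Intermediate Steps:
$q{\left(N \right)} = \left(-141 + N\right) \left(174 + N\right)$
$L = -24$ ($L = 3 \left(-47 + 39\right) = 3 \left(-8\right) = -24$)
$\frac{\left(-1\right) 22248 + 25283}{q{\left(29 \right)} + L} = \frac{\left(-1\right) 22248 + 25283}{\left(-24534 + 29^{2} + 33 \cdot 29\right) - 24} = \frac{-22248 + 25283}{\left(-24534 + 841 + 957\right) - 24} = \frac{3035}{-22736 - 24} = \frac{3035}{-22760} = 3035 \left(- \frac{1}{22760}\right) = - \frac{607}{4552}$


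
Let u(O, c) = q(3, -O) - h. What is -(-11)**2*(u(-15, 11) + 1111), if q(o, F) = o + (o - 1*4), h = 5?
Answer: -134068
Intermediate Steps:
q(o, F) = -4 + 2*o (q(o, F) = o + (o - 4) = o + (-4 + o) = -4 + 2*o)
u(O, c) = -3 (u(O, c) = (-4 + 2*3) - 1*5 = (-4 + 6) - 5 = 2 - 5 = -3)
-(-11)**2*(u(-15, 11) + 1111) = -(-11)**2*(-3 + 1111) = -121*1108 = -1*134068 = -134068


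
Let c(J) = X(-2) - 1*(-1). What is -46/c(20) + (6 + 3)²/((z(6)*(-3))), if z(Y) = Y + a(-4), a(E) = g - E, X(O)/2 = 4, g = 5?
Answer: -311/45 ≈ -6.9111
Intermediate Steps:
X(O) = 8 (X(O) = 2*4 = 8)
a(E) = 5 - E
c(J) = 9 (c(J) = 8 - 1*(-1) = 8 + 1 = 9)
z(Y) = 9 + Y (z(Y) = Y + (5 - 1*(-4)) = Y + (5 + 4) = Y + 9 = 9 + Y)
-46/c(20) + (6 + 3)²/((z(6)*(-3))) = -46/9 + (6 + 3)²/(((9 + 6)*(-3))) = -46*⅑ + 9²/((15*(-3))) = -46/9 + 81/(-45) = -46/9 + 81*(-1/45) = -46/9 - 9/5 = -311/45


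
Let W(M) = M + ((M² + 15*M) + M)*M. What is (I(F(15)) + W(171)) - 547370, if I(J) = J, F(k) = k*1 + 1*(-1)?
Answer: 4920882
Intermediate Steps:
F(k) = -1 + k (F(k) = k - 1 = -1 + k)
W(M) = M + M*(M² + 16*M) (W(M) = M + (M² + 16*M)*M = M + M*(M² + 16*M))
(I(F(15)) + W(171)) - 547370 = ((-1 + 15) + 171*(1 + 171² + 16*171)) - 547370 = (14 + 171*(1 + 29241 + 2736)) - 547370 = (14 + 171*31978) - 547370 = (14 + 5468238) - 547370 = 5468252 - 547370 = 4920882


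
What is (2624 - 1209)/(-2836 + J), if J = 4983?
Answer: 1415/2147 ≈ 0.65906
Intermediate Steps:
(2624 - 1209)/(-2836 + J) = (2624 - 1209)/(-2836 + 4983) = 1415/2147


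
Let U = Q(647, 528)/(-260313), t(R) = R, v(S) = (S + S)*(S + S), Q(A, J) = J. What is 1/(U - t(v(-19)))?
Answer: -86771/125297500 ≈ -0.00069252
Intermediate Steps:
v(S) = 4*S**2 (v(S) = (2*S)*(2*S) = 4*S**2)
U = -176/86771 (U = 528/(-260313) = 528*(-1/260313) = -176/86771 ≈ -0.0020283)
1/(U - t(v(-19))) = 1/(-176/86771 - 4*(-19)**2) = 1/(-176/86771 - 4*361) = 1/(-176/86771 - 1*1444) = 1/(-176/86771 - 1444) = 1/(-125297500/86771) = -86771/125297500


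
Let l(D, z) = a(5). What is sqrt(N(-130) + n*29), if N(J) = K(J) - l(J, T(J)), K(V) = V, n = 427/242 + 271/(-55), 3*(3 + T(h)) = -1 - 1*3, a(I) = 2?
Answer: I*sqrt(2707030)/110 ≈ 14.957*I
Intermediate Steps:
T(h) = -13/3 (T(h) = -3 + (-1 - 1*3)/3 = -3 + (-1 - 3)/3 = -3 + (1/3)*(-4) = -3 - 4/3 = -13/3)
l(D, z) = 2
n = -3827/1210 (n = 427*(1/242) + 271*(-1/55) = 427/242 - 271/55 = -3827/1210 ≈ -3.1628)
N(J) = -2 + J (N(J) = J - 1*2 = J - 2 = -2 + J)
sqrt(N(-130) + n*29) = sqrt((-2 - 130) - 3827/1210*29) = sqrt(-132 - 110983/1210) = sqrt(-270703/1210) = I*sqrt(2707030)/110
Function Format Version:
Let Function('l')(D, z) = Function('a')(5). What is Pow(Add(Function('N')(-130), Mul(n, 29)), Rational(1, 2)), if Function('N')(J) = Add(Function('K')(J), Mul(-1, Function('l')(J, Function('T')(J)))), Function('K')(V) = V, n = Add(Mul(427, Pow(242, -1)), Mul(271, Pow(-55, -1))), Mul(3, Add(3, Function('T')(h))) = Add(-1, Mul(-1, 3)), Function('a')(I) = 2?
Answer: Mul(Rational(1, 110), I, Pow(2707030, Rational(1, 2))) ≈ Mul(14.957, I)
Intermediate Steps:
Function('T')(h) = Rational(-13, 3) (Function('T')(h) = Add(-3, Mul(Rational(1, 3), Add(-1, Mul(-1, 3)))) = Add(-3, Mul(Rational(1, 3), Add(-1, -3))) = Add(-3, Mul(Rational(1, 3), -4)) = Add(-3, Rational(-4, 3)) = Rational(-13, 3))
Function('l')(D, z) = 2
n = Rational(-3827, 1210) (n = Add(Mul(427, Rational(1, 242)), Mul(271, Rational(-1, 55))) = Add(Rational(427, 242), Rational(-271, 55)) = Rational(-3827, 1210) ≈ -3.1628)
Function('N')(J) = Add(-2, J) (Function('N')(J) = Add(J, Mul(-1, 2)) = Add(J, -2) = Add(-2, J))
Pow(Add(Function('N')(-130), Mul(n, 29)), Rational(1, 2)) = Pow(Add(Add(-2, -130), Mul(Rational(-3827, 1210), 29)), Rational(1, 2)) = Pow(Add(-132, Rational(-110983, 1210)), Rational(1, 2)) = Pow(Rational(-270703, 1210), Rational(1, 2)) = Mul(Rational(1, 110), I, Pow(2707030, Rational(1, 2)))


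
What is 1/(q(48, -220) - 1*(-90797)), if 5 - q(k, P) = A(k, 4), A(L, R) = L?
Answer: 1/90754 ≈ 1.1019e-5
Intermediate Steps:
q(k, P) = 5 - k
1/(q(48, -220) - 1*(-90797)) = 1/((5 - 1*48) - 1*(-90797)) = 1/((5 - 48) + 90797) = 1/(-43 + 90797) = 1/90754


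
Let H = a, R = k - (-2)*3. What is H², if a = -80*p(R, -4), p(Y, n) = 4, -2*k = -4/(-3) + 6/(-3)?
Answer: 102400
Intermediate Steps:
k = ⅓ (k = -(-4/(-3) + 6/(-3))/2 = -(-4*(-⅓) + 6*(-⅓))/2 = -(4/3 - 2)/2 = -½*(-⅔) = ⅓ ≈ 0.33333)
R = 19/3 (R = ⅓ - (-2)*3 = ⅓ - 1*(-6) = ⅓ + 6 = 19/3 ≈ 6.3333)
a = -320 (a = -80*4 = -320)
H = -320
H² = (-320)² = 102400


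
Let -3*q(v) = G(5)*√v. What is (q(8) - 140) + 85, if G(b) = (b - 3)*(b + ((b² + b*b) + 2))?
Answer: -55 - 76*√2 ≈ -162.48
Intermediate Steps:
G(b) = (-3 + b)*(2 + b + 2*b²) (G(b) = (-3 + b)*(b + ((b² + b²) + 2)) = (-3 + b)*(b + (2*b² + 2)) = (-3 + b)*(b + (2 + 2*b²)) = (-3 + b)*(2 + b + 2*b²))
q(v) = -38*√v (q(v) = -(-6 - 1*5 - 5*5² + 2*5³)*√v/3 = -(-6 - 5 - 5*25 + 2*125)*√v/3 = -(-6 - 5 - 125 + 250)*√v/3 = -38*√v)
(q(8) - 140) + 85 = (-76*√2 - 140) + 85 = (-140 - 76*√2) + 85 = -55 - 76*√2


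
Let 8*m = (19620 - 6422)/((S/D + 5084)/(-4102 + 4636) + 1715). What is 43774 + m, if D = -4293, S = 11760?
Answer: 115372872480035/2635590788 ≈ 43775.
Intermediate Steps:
m = 2521326123/2635590788 (m = ((19620 - 6422)/((11760/(-4293) + 5084)/(-4102 + 4636) + 1715))/8 = (13198/((11760*(-1/4293) + 5084)/534 + 1715))/8 = (13198/((-3920/1431 + 5084)*(1/534) + 1715))/8 = (13198/((7271284/1431)*(1/534) + 1715))/8 = (13198/(3635642/382077 + 1715))/8 = (13198/(658897697/382077))/8 = (13198*(382077/658897697))/8 = (⅛)*(5042652246/658897697) = 2521326123/2635590788 ≈ 0.95665)
43774 + m = 43774 + 2521326123/2635590788 = 115372872480035/2635590788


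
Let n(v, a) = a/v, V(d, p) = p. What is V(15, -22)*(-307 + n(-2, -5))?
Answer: 6699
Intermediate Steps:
V(15, -22)*(-307 + n(-2, -5)) = -22*(-307 - 5/(-2)) = -22*(-307 - 5*(-1/2)) = -22*(-307 + 5/2) = -22*(-609/2) = 6699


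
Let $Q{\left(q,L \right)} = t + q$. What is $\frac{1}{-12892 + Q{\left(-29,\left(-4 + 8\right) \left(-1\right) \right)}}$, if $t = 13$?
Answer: $- \frac{1}{12908} \approx -7.7471 \cdot 10^{-5}$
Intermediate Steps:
$Q{\left(q,L \right)} = 13 + q$
$\frac{1}{-12892 + Q{\left(-29,\left(-4 + 8\right) \left(-1\right) \right)}} = \frac{1}{-12892 + \left(13 - 29\right)} = \frac{1}{-12892 - 16} = \frac{1}{-12908} = - \frac{1}{12908}$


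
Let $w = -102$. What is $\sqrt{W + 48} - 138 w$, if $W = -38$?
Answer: $14076 + \sqrt{10} \approx 14079.0$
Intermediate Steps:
$\sqrt{W + 48} - 138 w = \sqrt{-38 + 48} - -14076 = \sqrt{10} + 14076 = 14076 + \sqrt{10}$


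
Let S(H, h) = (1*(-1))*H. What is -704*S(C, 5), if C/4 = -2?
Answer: -5632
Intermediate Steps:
C = -8 (C = 4*(-2) = -8)
S(H, h) = -H
-704*S(C, 5) = -(-704)*(-8) = -704*8 = -5632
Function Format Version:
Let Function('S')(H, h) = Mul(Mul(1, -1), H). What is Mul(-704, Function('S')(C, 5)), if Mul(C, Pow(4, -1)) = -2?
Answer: -5632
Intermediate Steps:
C = -8 (C = Mul(4, -2) = -8)
Function('S')(H, h) = Mul(-1, H)
Mul(-704, Function('S')(C, 5)) = Mul(-704, Mul(-1, -8)) = Mul(-704, 8) = -5632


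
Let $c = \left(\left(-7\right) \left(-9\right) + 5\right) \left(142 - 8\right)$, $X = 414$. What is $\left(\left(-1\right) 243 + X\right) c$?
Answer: $1558152$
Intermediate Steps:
$c = 9112$ ($c = \left(63 + 5\right) 134 = 68 \cdot 134 = 9112$)
$\left(\left(-1\right) 243 + X\right) c = \left(\left(-1\right) 243 + 414\right) 9112 = \left(-243 + 414\right) 9112 = 171 \cdot 9112 = 1558152$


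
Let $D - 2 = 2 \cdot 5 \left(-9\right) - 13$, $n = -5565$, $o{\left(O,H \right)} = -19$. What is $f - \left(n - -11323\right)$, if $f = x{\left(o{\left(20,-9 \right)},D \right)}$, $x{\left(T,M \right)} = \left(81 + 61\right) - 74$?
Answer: $-5690$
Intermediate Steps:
$D = -101$ ($D = 2 + \left(2 \cdot 5 \left(-9\right) - 13\right) = 2 + \left(10 \left(-9\right) - 13\right) = 2 - 103 = -101$)
$x{\left(T,M \right)} = 68$ ($x{\left(T,M \right)} = 142 - 74 = 68$)
$f = 68$
$f - \left(n - -11323\right) = 68 - \left(-5565 - -11323\right) = 68 - \left(-5565 + 11323\right) = 68 - 5758 = -5690$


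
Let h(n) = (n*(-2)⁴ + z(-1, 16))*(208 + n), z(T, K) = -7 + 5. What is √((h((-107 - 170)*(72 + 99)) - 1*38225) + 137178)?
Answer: √35740678919 ≈ 1.8905e+5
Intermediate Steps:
z(T, K) = -2
h(n) = (-2 + 16*n)*(208 + n) (h(n) = (n*(-2)⁴ - 2)*(208 + n) = (n*16 - 2)*(208 + n) = (16*n - 2)*(208 + n) = (-2 + 16*n)*(208 + n))
√((h((-107 - 170)*(72 + 99)) - 1*38225) + 137178) = √(((-416 + 16*((-107 - 170)*(72 + 99))² + 3326*((-107 - 170)*(72 + 99))) - 1*38225) + 137178) = √(((-416 + 16*(-277*171)² + 3326*(-277*171)) - 38225) + 137178) = √(((-416 + 16*(-47367)² + 3326*(-47367)) - 38225) + 137178) = √(((-416 + 16*2243632689 - 157542642) - 38225) + 137178) = √(((-416 + 35898123024 - 157542642) - 38225) + 137178) = √((35740579966 - 38225) + 137178) = √(35740541741 + 137178) = √35740678919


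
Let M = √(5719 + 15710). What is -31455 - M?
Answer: -31455 - 3*√2381 ≈ -31601.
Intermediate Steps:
M = 3*√2381 (M = √21429 = 3*√2381 ≈ 146.39)
-31455 - M = -31455 - 3*√2381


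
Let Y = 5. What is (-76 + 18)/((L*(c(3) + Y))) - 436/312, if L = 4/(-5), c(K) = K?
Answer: 4783/624 ≈ 7.6651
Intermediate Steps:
L = -⅘ (L = 4*(-⅕) = -⅘ ≈ -0.80000)
(-76 + 18)/((L*(c(3) + Y))) - 436/312 = (-76 + 18)/((-4*(3 + 5)/5)) - 436/312 = -58/((-⅘*8)) - 436*1/312 = -58/(-32/5) - 109/78 = -58*(-5/32) - 109/78 = 145/16 - 109/78 = 4783/624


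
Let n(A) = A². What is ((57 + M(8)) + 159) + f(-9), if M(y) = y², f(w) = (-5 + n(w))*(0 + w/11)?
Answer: 2396/11 ≈ 217.82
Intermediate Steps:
f(w) = w*(-5 + w²)/11 (f(w) = (-5 + w²)*(0 + w/11) = (-5 + w²)*(w/11) = w*(-5 + w²)/11)
((57 + M(8)) + 159) + f(-9) = ((57 + 8²) + 159) + (1/11)*(-9)*(-5 + (-9)²) = ((57 + 64) + 159) + (1/11)*(-9)*(-5 + 81) = (121 + 159) + (1/11)*(-9)*76 = 280 - 684/11 = 2396/11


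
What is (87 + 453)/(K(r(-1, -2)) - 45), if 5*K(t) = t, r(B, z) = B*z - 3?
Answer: -1350/113 ≈ -11.947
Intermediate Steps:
r(B, z) = -3 + B*z
K(t) = t/5
(87 + 453)/(K(r(-1, -2)) - 45) = (87 + 453)/((-3 - 1*(-2))/5 - 45) = 540/((-3 + 2)/5 - 45) = 540/((⅕)*(-1) - 45) = 540/(-⅕ - 45) = 540/(-226/5) = 540*(-5/226) = -1350/113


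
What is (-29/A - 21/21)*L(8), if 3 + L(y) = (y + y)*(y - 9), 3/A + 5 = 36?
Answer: 17138/3 ≈ 5712.7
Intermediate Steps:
A = 3/31 (A = 3/(-5 + 36) = 3/31 ≈ 0.096774)
L(y) = -3 + 2*y*(-9 + y) (L(y) = -3 + (y + y)*(y - 9) = -3 + (2*y)*(-9 + y) = -3 + 2*y*(-9 + y))
(-29/A - 21/21)*L(8) = (-29/3/31 - 21/21)*(-3 - 18*8 + 2*8**2) = (-29*31/3 - 21*1/21)*(-3 - 144 + 2*64) = (-899/3 - 1)*(-3 - 144 + 128) = -902/3*(-19) = 17138/3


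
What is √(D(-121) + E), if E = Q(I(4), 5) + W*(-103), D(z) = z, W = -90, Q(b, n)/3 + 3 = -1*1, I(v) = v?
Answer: √9137 ≈ 95.588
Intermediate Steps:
Q(b, n) = -12 (Q(b, n) = -9 + 3*(-1*1) = -9 + 3*(-1) = -9 - 3 = -12)
E = 9258 (E = -12 - 90*(-103) = -12 + 9270 = 9258)
√(D(-121) + E) = √(-121 + 9258) = √9137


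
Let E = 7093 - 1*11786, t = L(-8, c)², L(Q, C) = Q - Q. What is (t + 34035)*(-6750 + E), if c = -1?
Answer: -389462505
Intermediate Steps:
L(Q, C) = 0
t = 0 (t = 0² = 0)
E = -4693 (E = 7093 - 11786 = -4693)
(t + 34035)*(-6750 + E) = (0 + 34035)*(-6750 - 4693) = 34035*(-11443) = -389462505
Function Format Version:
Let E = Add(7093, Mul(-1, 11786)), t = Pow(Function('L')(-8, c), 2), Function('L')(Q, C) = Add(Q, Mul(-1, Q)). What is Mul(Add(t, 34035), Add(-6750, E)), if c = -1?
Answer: -389462505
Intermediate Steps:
Function('L')(Q, C) = 0
t = 0 (t = Pow(0, 2) = 0)
E = -4693 (E = Add(7093, -11786) = -4693)
Mul(Add(t, 34035), Add(-6750, E)) = Mul(Add(0, 34035), Add(-6750, -4693)) = Mul(34035, -11443) = -389462505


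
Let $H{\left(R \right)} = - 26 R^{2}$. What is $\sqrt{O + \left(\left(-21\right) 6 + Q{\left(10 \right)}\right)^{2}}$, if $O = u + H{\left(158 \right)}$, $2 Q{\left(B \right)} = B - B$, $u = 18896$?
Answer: $2 i \sqrt{153573} \approx 783.77 i$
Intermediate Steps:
$Q{\left(B \right)} = 0$ ($Q{\left(B \right)} = \frac{B - B}{2} = \frac{1}{2} \cdot 0 = 0$)
$O = -630168$ ($O = 18896 - 26 \cdot 158^{2} = 18896 - 649064 = -630168$)
$\sqrt{O + \left(\left(-21\right) 6 + Q{\left(10 \right)}\right)^{2}} = \sqrt{-630168 + \left(\left(-21\right) 6 + 0\right)^{2}} = \sqrt{-630168 + \left(-126 + 0\right)^{2}} = \sqrt{-630168 + \left(-126\right)^{2}} = \sqrt{-630168 + 15876} = \sqrt{-614292} = 2 i \sqrt{153573}$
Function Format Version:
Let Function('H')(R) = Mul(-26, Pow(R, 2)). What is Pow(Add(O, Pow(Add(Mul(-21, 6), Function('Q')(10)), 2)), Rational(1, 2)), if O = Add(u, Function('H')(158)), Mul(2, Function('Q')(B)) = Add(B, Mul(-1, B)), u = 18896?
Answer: Mul(2, I, Pow(153573, Rational(1, 2))) ≈ Mul(783.77, I)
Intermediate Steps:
Function('Q')(B) = 0 (Function('Q')(B) = Mul(Rational(1, 2), Add(B, Mul(-1, B))) = Mul(Rational(1, 2), 0) = 0)
O = -630168 (O = Add(18896, Mul(-26, Pow(158, 2))) = Add(18896, Mul(-26, 24964)) = Add(18896, -649064) = -630168)
Pow(Add(O, Pow(Add(Mul(-21, 6), Function('Q')(10)), 2)), Rational(1, 2)) = Pow(Add(-630168, Pow(Add(Mul(-21, 6), 0), 2)), Rational(1, 2)) = Pow(Add(-630168, Pow(Add(-126, 0), 2)), Rational(1, 2)) = Pow(Add(-630168, Pow(-126, 2)), Rational(1, 2)) = Pow(Add(-630168, 15876), Rational(1, 2)) = Pow(-614292, Rational(1, 2)) = Mul(2, I, Pow(153573, Rational(1, 2)))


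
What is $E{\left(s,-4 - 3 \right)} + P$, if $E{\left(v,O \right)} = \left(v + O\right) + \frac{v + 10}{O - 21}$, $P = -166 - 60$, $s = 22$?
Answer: $- \frac{1485}{7} \approx -212.14$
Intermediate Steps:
$P = -226$
$E{\left(v,O \right)} = O + v + \frac{10 + v}{-21 + O}$ ($E{\left(v,O \right)} = \left(O + v\right) + \frac{10 + v}{-21 + O} = O + v + \frac{10 + v}{-21 + O}$)
$E{\left(s,-4 - 3 \right)} + P = \frac{10 + \left(-4 - 3\right)^{2} - 21 \left(-4 - 3\right) - 440 + \left(-4 - 3\right) 22}{-21 - 7} - 226 = \frac{10 + \left(-7\right)^{2} - -147 - 440 - 154}{-21 - 7} - 226 = \frac{10 + 49 + 147 - 440 - 154}{-28} - 226 = \left(- \frac{1}{28}\right) \left(-388\right) - 226 = \frac{97}{7} - 226 = - \frac{1485}{7}$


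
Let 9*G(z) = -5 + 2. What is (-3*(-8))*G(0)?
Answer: -8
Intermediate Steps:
G(z) = -⅓ (G(z) = (-5 + 2)/9 = (⅑)*(-3) = -⅓)
(-3*(-8))*G(0) = -3*(-8)*(-⅓) = 24*(-⅓) = -8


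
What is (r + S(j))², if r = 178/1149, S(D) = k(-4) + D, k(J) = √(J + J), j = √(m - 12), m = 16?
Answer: -4431032/1320201 + 9904*I*√2/1149 ≈ -3.3563 + 12.19*I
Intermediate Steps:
j = 2 (j = √(16 - 12) = √4 = 2)
k(J) = √2*√J (k(J) = √(2*J) = √2*√J)
S(D) = D + 2*I*√2 (S(D) = √2*√(-4) + D = √2*(2*I) + D = 2*I*√2 + D = D + 2*I*√2)
r = 178/1149 (r = 178*(1/1149) = 178/1149 ≈ 0.15492)
(r + S(j))² = (178/1149 + (2 + 2*I*√2))² = (2476/1149 + 2*I*√2)²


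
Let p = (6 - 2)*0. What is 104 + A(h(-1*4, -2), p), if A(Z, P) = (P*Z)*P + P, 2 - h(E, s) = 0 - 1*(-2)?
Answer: 104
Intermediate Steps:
p = 0 (p = 4*0 = 0)
h(E, s) = 0 (h(E, s) = 2 - (0 - 1*(-2)) = 2 - (0 + 2) = 2 - 1*2 = 2 - 2 = 0)
A(Z, P) = P + Z*P² (A(Z, P) = Z*P² + P = P + Z*P²)
104 + A(h(-1*4, -2), p) = 104 + 0*(1 + 0*0) = 104 + 0*(1 + 0) = 104 + 0*1 = 104 + 0 = 104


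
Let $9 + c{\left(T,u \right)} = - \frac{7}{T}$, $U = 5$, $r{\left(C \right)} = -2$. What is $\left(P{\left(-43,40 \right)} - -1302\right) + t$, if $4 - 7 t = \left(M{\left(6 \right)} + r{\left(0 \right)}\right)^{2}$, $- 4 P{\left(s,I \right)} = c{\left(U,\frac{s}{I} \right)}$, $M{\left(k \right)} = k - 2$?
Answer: $\frac{6523}{5} \approx 1304.6$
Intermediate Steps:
$c{\left(T,u \right)} = -9 - \frac{7}{T}$
$M{\left(k \right)} = -2 + k$ ($M{\left(k \right)} = k - 2 = -2 + k$)
$P{\left(s,I \right)} = \frac{13}{5}$ ($P{\left(s,I \right)} = - \frac{-9 - \frac{7}{5}}{4} = \left(- \frac{1}{4}\right) \left(- \frac{52}{5}\right) = \frac{13}{5}$)
$t = 0$ ($t = \frac{4}{7} - \frac{\left(\left(-2 + 6\right) - 2\right)^{2}}{7} = \frac{4}{7} - \frac{\left(4 - 2\right)^{2}}{7} = \frac{4}{7} - \frac{2^{2}}{7} = \frac{4}{7} - \frac{4}{7} = 0$)
$\left(P{\left(-43,40 \right)} - -1302\right) + t = \left(\frac{13}{5} - -1302\right) + 0 = \left(\frac{13}{5} + 1302\right) + 0 = \frac{6523}{5} + 0 = \frac{6523}{5}$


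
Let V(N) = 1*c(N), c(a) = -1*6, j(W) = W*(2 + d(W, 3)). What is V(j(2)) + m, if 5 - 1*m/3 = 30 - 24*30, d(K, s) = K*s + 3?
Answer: 2079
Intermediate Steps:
d(K, s) = 3 + K*s
j(W) = W*(5 + 3*W) (j(W) = W*(2 + (3 + W*3)) = W*(2 + (3 + 3*W)) = W*(5 + 3*W))
m = 2085 (m = 15 - 3*(30 - 24*30) = 15 - 3*(30 - 720) = 15 - 3*(-690) = 15 + 2070 = 2085)
c(a) = -6
V(N) = -6 (V(N) = 1*(-6) = -6)
V(j(2)) + m = -6 + 2085 = 2079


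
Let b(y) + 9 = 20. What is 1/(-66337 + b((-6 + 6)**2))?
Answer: -1/66326 ≈ -1.5077e-5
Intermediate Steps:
b(y) = 11 (b(y) = -9 + 20 = 11)
1/(-66337 + b((-6 + 6)**2)) = 1/(-66337 + 11) = 1/(-66326) = -1/66326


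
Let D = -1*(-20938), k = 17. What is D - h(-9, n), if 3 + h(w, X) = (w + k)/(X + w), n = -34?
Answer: 900471/43 ≈ 20941.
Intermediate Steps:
h(w, X) = -3 + (17 + w)/(X + w) (h(w, X) = -3 + (w + 17)/(X + w) = -3 + (17 + w)/(X + w))
D = 20938
D - h(-9, n) = 20938 - (17 - 3*(-34) - 2*(-9))/(-34 - 9) = 20938 - (17 + 102 + 18)/(-43) = 20938 - (-1)*137/43 = 20938 - 1*(-137/43) = 20938 + 137/43 = 900471/43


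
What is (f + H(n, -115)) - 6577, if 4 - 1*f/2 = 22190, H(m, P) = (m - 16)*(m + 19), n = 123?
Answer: -35755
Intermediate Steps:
H(m, P) = (-16 + m)*(19 + m)
f = -44372 (f = 8 - 2*22190 = 8 - 44380 = -44372)
(f + H(n, -115)) - 6577 = (-44372 + (-304 + 123² + 3*123)) - 6577 = (-44372 + (-304 + 15129 + 369)) - 6577 = (-44372 + 15194) - 6577 = -29178 - 6577 = -35755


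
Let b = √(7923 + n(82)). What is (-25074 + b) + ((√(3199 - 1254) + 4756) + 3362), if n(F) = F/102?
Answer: -16956 + √1945 + √20609814/51 ≈ -16823.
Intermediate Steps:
n(F) = F/102 (n(F) = F*(1/102) = F/102)
b = √20609814/51 (b = √(7923 + (1/102)*82) = √(7923 + 41/51) = √(404114/51) = √20609814/51 ≈ 89.016)
(-25074 + b) + ((√(3199 - 1254) + 4756) + 3362) = (-25074 + √20609814/51) + ((√(3199 - 1254) + 4756) + 3362) = (-25074 + √20609814/51) + ((√1945 + 4756) + 3362) = (-25074 + √20609814/51) + ((4756 + √1945) + 3362) = (-25074 + √20609814/51) + (8118 + √1945) = -16956 + √1945 + √20609814/51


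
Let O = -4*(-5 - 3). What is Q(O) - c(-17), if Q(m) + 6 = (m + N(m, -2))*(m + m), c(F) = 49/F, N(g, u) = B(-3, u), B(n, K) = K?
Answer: 32587/17 ≈ 1916.9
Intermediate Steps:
N(g, u) = u
O = 32 (O = -4*(-8) = 32)
Q(m) = -6 + 2*m*(-2 + m) (Q(m) = -6 + (m - 2)*(m + m) = -6 + (-2 + m)*(2*m) = -6 + 2*m*(-2 + m))
Q(O) - c(-17) = (-6 - 4*32 + 2*32²) - 49/(-17) = (-6 - 128 + 2*1024) - 49*(-1)/17 = (-6 - 128 + 2048) - 1*(-49/17) = 1914 + 49/17 = 32587/17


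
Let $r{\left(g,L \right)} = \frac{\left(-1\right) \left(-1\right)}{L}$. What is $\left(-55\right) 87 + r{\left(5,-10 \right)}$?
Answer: $- \frac{47851}{10} \approx -4785.1$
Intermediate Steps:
$r{\left(g,L \right)} = \frac{1}{L}$ ($r{\left(g,L \right)} = 1 \frac{1}{L} = \frac{1}{L}$)
$\left(-55\right) 87 + r{\left(5,-10 \right)} = \left(-55\right) 87 + \frac{1}{-10} = -4785 - \frac{1}{10} = - \frac{47851}{10}$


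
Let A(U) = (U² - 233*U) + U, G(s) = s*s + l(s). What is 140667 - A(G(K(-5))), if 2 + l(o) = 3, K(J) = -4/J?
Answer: 88152994/625 ≈ 1.4104e+5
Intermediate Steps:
l(o) = 1 (l(o) = -2 + 3 = 1)
G(s) = 1 + s² (G(s) = s*s + 1 = s² + 1 = 1 + s²)
A(U) = U² - 232*U
140667 - A(G(K(-5))) = 140667 - (1 + (-4/(-5))²)*(-232 + (1 + (-4/(-5))²)) = 140667 - (1 + (-4*(-⅕))²)*(-232 + (1 + (-4*(-⅕))²)) = 140667 - (1 + (⅘)²)*(-232 + (1 + (⅘)²)) = 140667 - (1 + 16/25)*(-232 + (1 + 16/25)) = 140667 - 41*(-232 + 41/25)/25 = 140667 - 41*(-5759)/(25*25) = 140667 - 1*(-236119/625) = 140667 + 236119/625 = 88152994/625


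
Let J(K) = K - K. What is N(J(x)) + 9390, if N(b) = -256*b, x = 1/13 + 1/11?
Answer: 9390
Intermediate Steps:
x = 24/143 (x = 1*(1/13) + 1*(1/11) = 1/13 + 1/11 = 24/143 ≈ 0.16783)
J(K) = 0
N(J(x)) + 9390 = -256*0 + 9390 = 0 + 9390 = 9390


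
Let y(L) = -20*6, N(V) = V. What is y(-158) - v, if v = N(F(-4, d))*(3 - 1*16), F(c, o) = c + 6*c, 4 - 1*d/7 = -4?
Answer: -484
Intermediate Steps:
d = 56 (d = 28 - 7*(-4) = 28 + 28 = 56)
F(c, o) = 7*c
v = 364 (v = (7*(-4))*(3 - 1*16) = -28*(3 - 16) = -28*(-13) = 364)
y(L) = -120
y(-158) - v = -120 - 1*364 = -120 - 364 = -484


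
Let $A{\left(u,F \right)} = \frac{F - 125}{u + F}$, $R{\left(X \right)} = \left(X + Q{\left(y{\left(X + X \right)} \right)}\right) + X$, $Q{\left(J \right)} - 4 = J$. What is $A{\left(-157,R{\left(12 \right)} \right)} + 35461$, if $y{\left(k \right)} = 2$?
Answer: $\frac{4503642}{127} \approx 35462.0$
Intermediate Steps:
$Q{\left(J \right)} = 4 + J$
$R{\left(X \right)} = 6 + 2 X$ ($R{\left(X \right)} = \left(X + \left(4 + 2\right)\right) + X = \left(X + 6\right) + X = \left(6 + X\right) + X = 6 + 2 X$)
$A{\left(u,F \right)} = \frac{-125 + F}{F + u}$
$A{\left(-157,R{\left(12 \right)} \right)} + 35461 = \frac{-125 + \left(6 + 2 \cdot 12\right)}{\left(6 + 2 \cdot 12\right) - 157} + 35461 = \frac{-125 + \left(6 + 24\right)}{\left(6 + 24\right) - 157} + 35461 = \frac{-125 + 30}{30 - 157} + 35461 = \frac{1}{-127} \left(-95\right) + 35461 = \left(- \frac{1}{127}\right) \left(-95\right) + 35461 = \frac{95}{127} + 35461 = \frac{4503642}{127}$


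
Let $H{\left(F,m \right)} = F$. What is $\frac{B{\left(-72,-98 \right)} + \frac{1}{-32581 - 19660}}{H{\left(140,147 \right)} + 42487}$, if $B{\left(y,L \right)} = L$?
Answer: $- \frac{5119619}{2226877107} \approx -0.002299$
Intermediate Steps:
$\frac{B{\left(-72,-98 \right)} + \frac{1}{-32581 - 19660}}{H{\left(140,147 \right)} + 42487} = \frac{-98 + \frac{1}{-32581 - 19660}}{140 + 42487} = \frac{-98 + \frac{1}{-52241}}{42627} = \left(-98 - \frac{1}{52241}\right) \frac{1}{42627} = \left(- \frac{5119619}{52241}\right) \frac{1}{42627} = - \frac{5119619}{2226877107}$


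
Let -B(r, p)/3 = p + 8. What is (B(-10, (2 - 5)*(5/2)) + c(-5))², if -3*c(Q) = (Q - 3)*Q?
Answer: 7921/36 ≈ 220.03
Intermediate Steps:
c(Q) = -Q*(-3 + Q)/3 (c(Q) = -(Q - 3)*Q/3 = -(-3 + Q)*Q/3 = -Q*(-3 + Q)/3)
B(r, p) = -24 - 3*p (B(r, p) = -3*(p + 8) = -3*(8 + p) = -24 - 3*p)
(B(-10, (2 - 5)*(5/2)) + c(-5))² = ((-24 - 3*(2 - 5)*5/2) + (⅓)*(-5)*(3 - 1*(-5)))² = ((-24 - (-9)*5*(½)) + (⅓)*(-5)*(3 + 5))² = ((-24 - (-9)*5/2) + (⅓)*(-5)*8)² = ((-24 - 3*(-15/2)) - 40/3)² = ((-24 + 45/2) - 40/3)² = (-3/2 - 40/3)² = (-89/6)² = 7921/36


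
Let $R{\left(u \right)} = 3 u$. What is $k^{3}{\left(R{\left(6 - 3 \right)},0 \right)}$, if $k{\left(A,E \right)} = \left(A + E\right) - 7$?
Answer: $8$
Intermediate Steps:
$k{\left(A,E \right)} = -7 + A + E$
$k^{3}{\left(R{\left(6 - 3 \right)},0 \right)} = \left(-7 + 3 \left(6 - 3\right) + 0\right)^{3} = \left(-7 + 3 \cdot 3 + 0\right)^{3} = \left(-7 + 9 + 0\right)^{3} = 2^{3} = 8$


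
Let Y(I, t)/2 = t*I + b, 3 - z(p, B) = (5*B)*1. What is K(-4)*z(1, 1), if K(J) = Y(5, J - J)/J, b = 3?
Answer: 3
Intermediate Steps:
z(p, B) = 3 - 5*B
Y(I, t) = 6 + 2*I*t (Y(I, t) = 2*(t*I + 3) = 2*(I*t + 3) = 2*(3 + I*t) = 6 + 2*I*t)
K(J) = 6/J (K(J) = (6 + 2*5*(J - J))/J = (6 + 2*5*0)/J = (6 + 0)/J = 6/J)
K(-4)*z(1, 1) = (6/(-4))*(3 - 5*1) = (6*(-¼))*(3 - 5) = -3/2*(-2) = 3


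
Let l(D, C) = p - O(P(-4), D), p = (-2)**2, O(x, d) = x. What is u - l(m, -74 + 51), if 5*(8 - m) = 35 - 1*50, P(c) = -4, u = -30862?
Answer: -30870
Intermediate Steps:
m = 11 (m = 8 - (35 - 1*50)/5 = 8 - (35 - 50)/5 = 8 - 1/5*(-15) = 8 + 3 = 11)
p = 4
l(D, C) = 8 (l(D, C) = 4 - 1*(-4) = 4 + 4 = 8)
u - l(m, -74 + 51) = -30862 - 1*8 = -30862 - 8 = -30870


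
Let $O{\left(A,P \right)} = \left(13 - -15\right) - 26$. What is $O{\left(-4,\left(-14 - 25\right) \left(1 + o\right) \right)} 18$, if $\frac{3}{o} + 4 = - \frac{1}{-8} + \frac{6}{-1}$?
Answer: $36$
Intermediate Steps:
$o = - \frac{24}{79}$ ($o = \frac{3}{-4 + \left(- \frac{1}{-8} + \frac{6}{-1}\right)} = \frac{3}{-4 + \left(\left(-1\right) \left(- \frac{1}{8}\right) + 6 \left(-1\right)\right)} = \frac{3}{-4 + \left(\frac{1}{8} - 6\right)} = \frac{3}{-4 - \frac{47}{8}} = \frac{3}{- \frac{79}{8}} = 3 \left(- \frac{8}{79}\right) = - \frac{24}{79} \approx -0.3038$)
$O{\left(A,P \right)} = 2$ ($O{\left(A,P \right)} = \left(13 + 15\right) - 26 = 28 - 26 = 2$)
$O{\left(-4,\left(-14 - 25\right) \left(1 + o\right) \right)} 18 = 2 \cdot 18 = 36$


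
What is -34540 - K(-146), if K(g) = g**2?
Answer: -55856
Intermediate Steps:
-34540 - K(-146) = -34540 - 1*(-146)**2 = -34540 - 1*21316 = -34540 - 21316 = -55856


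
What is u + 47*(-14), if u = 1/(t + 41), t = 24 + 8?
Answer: -48033/73 ≈ -657.99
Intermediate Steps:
t = 32
u = 1/73 (u = 1/(32 + 41) = 1/73 ≈ 0.013699)
u + 47*(-14) = 1/73 + 47*(-14) = 1/73 - 658 = -48033/73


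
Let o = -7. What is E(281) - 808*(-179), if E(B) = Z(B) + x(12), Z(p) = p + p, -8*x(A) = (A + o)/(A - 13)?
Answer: 1161557/8 ≈ 1.4519e+5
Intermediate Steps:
x(A) = -(-7 + A)/(8*(-13 + A)) (x(A) = -(A - 7)/(8*(A - 13)) = -(-7 + A)/(8*(-13 + A)))
Z(p) = 2*p
E(B) = 5/8 + 2*B (E(B) = 2*B + (7 - 1*12)/(8*(-13 + 12)) = 2*B + (1/8)*(7 - 12)/(-1) = 2*B + (1/8)*(-1)*(-5) = 2*B + 5/8 = 5/8 + 2*B)
E(281) - 808*(-179) = (5/8 + 2*281) - 808*(-179) = (5/8 + 562) - 1*(-144632) = 4501/8 + 144632 = 1161557/8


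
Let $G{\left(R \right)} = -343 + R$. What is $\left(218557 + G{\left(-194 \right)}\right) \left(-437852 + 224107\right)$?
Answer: $-46600684900$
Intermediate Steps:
$\left(218557 + G{\left(-194 \right)}\right) \left(-437852 + 224107\right) = \left(218557 - 537\right) \left(-437852 + 224107\right) = \left(218557 - 537\right) \left(-213745\right) = 218020 \left(-213745\right) = -46600684900$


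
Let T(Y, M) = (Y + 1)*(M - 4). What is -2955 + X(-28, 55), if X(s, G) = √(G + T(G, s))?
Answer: -2955 + 3*I*√193 ≈ -2955.0 + 41.677*I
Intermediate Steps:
T(Y, M) = (1 + Y)*(-4 + M)
X(s, G) = √(-4 + s - 3*G + G*s) (X(s, G) = √(G + (-4 + s - 4*G + s*G)) = √(G + (-4 + s - 4*G + G*s)) = √(-4 + s - 3*G + G*s))
-2955 + X(-28, 55) = -2955 + √(-4 - 28 - 3*55 + 55*(-28)) = -2955 + √(-4 - 28 - 165 - 1540) = -2955 + √(-1737) = -2955 + 3*I*√193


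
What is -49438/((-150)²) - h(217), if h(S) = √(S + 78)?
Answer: -24719/11250 - √295 ≈ -19.373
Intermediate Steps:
h(S) = √(78 + S)
-49438/((-150)²) - h(217) = -49438/((-150)²) - √(78 + 217) = -49438/22500 - √295 = -49438*1/22500 - √295 = -24719/11250 - √295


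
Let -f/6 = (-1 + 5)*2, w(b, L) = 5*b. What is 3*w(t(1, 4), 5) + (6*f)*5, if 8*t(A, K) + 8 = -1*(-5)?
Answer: -11565/8 ≈ -1445.6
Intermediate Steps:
t(A, K) = -3/8 (t(A, K) = -1 + (-1*(-5))/8 = -1 + (⅛)*5 = -1 + 5/8 = -3/8)
f = -48 (f = -6*(-1 + 5)*2 = -24*2 = -6*8 = -48)
3*w(t(1, 4), 5) + (6*f)*5 = 3*(5*(-3/8)) + (6*(-48))*5 = 3*(-15/8) - 288*5 = -45/8 - 1440 = -11565/8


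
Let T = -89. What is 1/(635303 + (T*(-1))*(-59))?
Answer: 1/630052 ≈ 1.5872e-6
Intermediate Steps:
1/(635303 + (T*(-1))*(-59)) = 1/(635303 - 89*(-1)*(-59)) = 1/(635303 + 89*(-59)) = 1/(635303 - 5251) = 1/630052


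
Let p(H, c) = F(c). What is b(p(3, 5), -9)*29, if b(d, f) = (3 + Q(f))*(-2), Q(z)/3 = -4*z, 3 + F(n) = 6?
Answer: -6438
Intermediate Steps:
F(n) = 3 (F(n) = -3 + 6 = 3)
p(H, c) = 3
Q(z) = -12*z (Q(z) = 3*(-4*z) = -12*z)
b(d, f) = -6 + 24*f (b(d, f) = (3 - 12*f)*(-2) = -6 + 24*f)
b(p(3, 5), -9)*29 = (-6 + 24*(-9))*29 = (-6 - 216)*29 = -222*29 = -6438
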